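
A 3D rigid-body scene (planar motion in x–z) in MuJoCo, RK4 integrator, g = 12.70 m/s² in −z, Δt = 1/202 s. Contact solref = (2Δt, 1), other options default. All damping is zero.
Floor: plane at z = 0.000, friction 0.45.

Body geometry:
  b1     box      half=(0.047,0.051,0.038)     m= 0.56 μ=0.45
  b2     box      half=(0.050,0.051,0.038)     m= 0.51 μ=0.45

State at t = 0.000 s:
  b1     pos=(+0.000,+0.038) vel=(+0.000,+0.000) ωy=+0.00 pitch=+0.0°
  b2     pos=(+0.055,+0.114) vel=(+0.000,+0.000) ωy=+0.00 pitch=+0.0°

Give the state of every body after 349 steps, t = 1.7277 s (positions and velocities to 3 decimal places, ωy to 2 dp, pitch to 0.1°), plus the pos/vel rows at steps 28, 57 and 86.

State at t = 1.7277 s:
  b1     pos=(+0.000,+0.038) vel=(+0.000,+0.000) ωy=+0.00 pitch=+0.0°
  b2     pos=(+0.100,+0.050) vel=(+0.000,+0.000) ωy=+0.00 pitch=+90.0°

Key-timestep trajectory:
   step    t(s)  b1.x    b1.z    b1.vx   b1.vz   b2.x    b2.z    b2.vx   b2.vz 
     28  0.1386   +0.000  +0.038  +0.000  +0.000   +0.071  +0.107  +0.254  -0.184
     57  0.2822   +0.000  +0.038  +0.000  +0.000   +0.115  +0.056  +0.181  +0.119
     86  0.4257   +0.000  +0.038  +0.000  +0.000   +0.108  +0.053  -0.280  -0.179


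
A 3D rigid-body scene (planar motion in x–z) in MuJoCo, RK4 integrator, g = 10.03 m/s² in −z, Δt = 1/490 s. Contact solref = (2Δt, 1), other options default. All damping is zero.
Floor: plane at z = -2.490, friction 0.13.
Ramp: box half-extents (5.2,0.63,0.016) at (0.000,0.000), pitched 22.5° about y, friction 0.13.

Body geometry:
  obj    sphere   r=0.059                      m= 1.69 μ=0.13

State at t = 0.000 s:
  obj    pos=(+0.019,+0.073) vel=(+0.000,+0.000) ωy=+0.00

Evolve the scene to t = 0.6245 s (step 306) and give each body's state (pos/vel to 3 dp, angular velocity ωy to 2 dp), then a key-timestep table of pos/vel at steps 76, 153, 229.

State at t = 0.6245 s:
  obj    pos=(+0.513,-0.131) vel=(+1.582,-0.655) ωy=+29.01

Key-timestep trajectory:
   step    t(s)  obj.x    obj.z    obj.vx   obj.vz 
     76  0.1551   +0.050  +0.061  +0.393  -0.163
    153  0.3122   +0.143  +0.022  +0.791  -0.328
    229  0.4673   +0.296  -0.041  +1.184  -0.490


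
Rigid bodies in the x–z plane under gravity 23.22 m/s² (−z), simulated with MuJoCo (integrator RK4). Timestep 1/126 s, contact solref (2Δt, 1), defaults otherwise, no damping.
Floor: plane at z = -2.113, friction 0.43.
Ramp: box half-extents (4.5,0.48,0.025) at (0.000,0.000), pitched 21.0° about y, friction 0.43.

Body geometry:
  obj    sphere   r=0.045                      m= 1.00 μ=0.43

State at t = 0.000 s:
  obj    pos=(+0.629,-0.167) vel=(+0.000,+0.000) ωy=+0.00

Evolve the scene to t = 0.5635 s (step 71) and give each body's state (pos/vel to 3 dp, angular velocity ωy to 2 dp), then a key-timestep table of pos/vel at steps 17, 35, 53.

State at t = 0.5635 s:
  obj    pos=(+1.510,-0.505) vel=(+3.126,-1.200) ωy=+74.41

Key-timestep trajectory:
   step    t(s)  obj.x    obj.z    obj.vx   obj.vz 
     17  0.1349   +0.680  -0.186  +0.749  -0.287
     35  0.2778   +0.843  -0.249  +1.541  -0.592
     53  0.4206   +1.120  -0.355  +2.334  -0.896


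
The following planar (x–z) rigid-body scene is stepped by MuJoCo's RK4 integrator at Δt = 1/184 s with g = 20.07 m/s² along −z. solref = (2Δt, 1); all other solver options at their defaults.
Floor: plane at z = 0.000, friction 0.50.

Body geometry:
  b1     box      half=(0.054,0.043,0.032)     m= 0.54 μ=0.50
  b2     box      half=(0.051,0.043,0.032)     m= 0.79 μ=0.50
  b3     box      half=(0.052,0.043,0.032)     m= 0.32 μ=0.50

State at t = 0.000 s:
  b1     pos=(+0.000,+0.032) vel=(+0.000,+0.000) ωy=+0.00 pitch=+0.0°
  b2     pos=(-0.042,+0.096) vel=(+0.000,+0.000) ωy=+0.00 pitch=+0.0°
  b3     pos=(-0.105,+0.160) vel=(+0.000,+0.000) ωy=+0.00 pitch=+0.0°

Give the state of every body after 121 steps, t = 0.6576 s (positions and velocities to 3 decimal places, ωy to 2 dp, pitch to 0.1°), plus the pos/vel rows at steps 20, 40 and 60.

State at t = 0.6576 s:
  b1     pos=(+0.000,+0.032) vel=(+0.000,+0.000) ωy=+0.00 pitch=+0.0°
  b2     pos=(-0.042,+0.096) vel=(+0.000,+0.000) ωy=+0.00 pitch=+0.0°
  b3     pos=(-0.132,+0.052) vel=(+0.000,+0.000) ωy=+0.00 pitch=-90.0°

Key-timestep trajectory:
   step    t(s)  b1.x    b1.z    b1.vx   b1.vz   b2.x    b2.z    b2.vx   b2.vz   b3.x    b3.z    b3.vx   b3.vz 
     20  0.1087   +0.000  +0.032  +0.000  +0.000   -0.042  +0.096  +0.000  +0.001   -0.124  +0.143  -0.319  -0.529
     40  0.2174   +0.000  +0.032  +0.000  +0.000   -0.042  +0.096  +0.000  +0.000   -0.143  +0.055  +0.190  +0.075
     60  0.3261   +0.000  +0.032  +0.000  +0.000   -0.042  +0.096  +0.000  +0.000   -0.132  +0.052  -0.190  -0.091


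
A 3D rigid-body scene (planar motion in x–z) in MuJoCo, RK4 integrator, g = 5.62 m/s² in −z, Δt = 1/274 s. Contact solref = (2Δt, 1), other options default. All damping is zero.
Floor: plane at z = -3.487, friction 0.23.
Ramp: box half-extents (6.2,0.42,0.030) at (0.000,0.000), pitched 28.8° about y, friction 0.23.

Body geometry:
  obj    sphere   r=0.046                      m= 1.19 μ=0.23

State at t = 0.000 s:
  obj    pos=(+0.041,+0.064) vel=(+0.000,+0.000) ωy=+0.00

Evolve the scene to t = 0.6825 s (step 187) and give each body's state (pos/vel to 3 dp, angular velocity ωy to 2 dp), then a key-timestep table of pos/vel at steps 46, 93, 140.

State at t = 0.6825 s:
  obj    pos=(+0.436,-0.153) vel=(+1.157,-0.636) ωy=+28.68

Key-timestep trajectory:
   step    t(s)  obj.x    obj.z    obj.vx   obj.vz 
     46  0.1679   +0.065  +0.051  +0.285  -0.156
     93  0.3394   +0.139  +0.010  +0.575  -0.316
    140  0.5109   +0.262  -0.057  +0.866  -0.476


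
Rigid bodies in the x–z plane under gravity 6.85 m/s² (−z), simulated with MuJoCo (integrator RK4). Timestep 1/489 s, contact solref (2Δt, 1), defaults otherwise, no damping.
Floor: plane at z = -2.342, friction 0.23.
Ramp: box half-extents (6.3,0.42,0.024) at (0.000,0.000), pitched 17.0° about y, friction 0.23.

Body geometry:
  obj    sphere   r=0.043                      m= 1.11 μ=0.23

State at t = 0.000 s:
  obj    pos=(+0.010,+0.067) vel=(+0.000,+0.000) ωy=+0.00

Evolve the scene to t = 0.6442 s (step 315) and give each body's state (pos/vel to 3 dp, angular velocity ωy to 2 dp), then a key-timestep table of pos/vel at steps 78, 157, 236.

State at t = 0.6442 s:
  obj    pos=(+0.294,-0.020) vel=(+0.881,-0.269) ωy=+21.43

Key-timestep trajectory:
   step    t(s)  obj.x    obj.z    obj.vx   obj.vz 
     78  0.1595   +0.027  +0.062  +0.218  -0.067
    157  0.3211   +0.081  +0.045  +0.439  -0.134
    236  0.4826   +0.169  +0.018  +0.660  -0.202


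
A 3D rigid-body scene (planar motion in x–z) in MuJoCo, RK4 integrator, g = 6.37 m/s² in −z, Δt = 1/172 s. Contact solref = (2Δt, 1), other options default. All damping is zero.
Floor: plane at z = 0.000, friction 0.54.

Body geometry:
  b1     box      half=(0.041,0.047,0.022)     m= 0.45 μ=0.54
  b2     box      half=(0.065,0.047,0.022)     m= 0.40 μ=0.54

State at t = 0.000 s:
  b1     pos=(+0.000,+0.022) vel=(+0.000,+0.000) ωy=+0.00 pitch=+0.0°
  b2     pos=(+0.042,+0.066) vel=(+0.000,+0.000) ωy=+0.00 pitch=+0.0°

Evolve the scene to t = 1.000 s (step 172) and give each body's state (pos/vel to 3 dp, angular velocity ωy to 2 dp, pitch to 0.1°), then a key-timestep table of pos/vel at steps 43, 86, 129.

State at t = 1.000 s:
  b1     pos=(+0.000,+0.022) vel=(+0.000,+0.000) ωy=+0.00 pitch=+0.0°
  b2     pos=(+0.057,+0.059) vel=(+0.000,+0.000) ωy=-0.01 pitch=+40.2°

Key-timestep trajectory:
   step    t(s)  b1.x    b1.z    b1.vx   b1.vz   b2.x    b2.z    b2.vx   b2.vz 
     43  0.2500   +0.000  +0.022  +0.000  +0.000   +0.045  +0.066  +0.032  -0.006
     86  0.5000   +0.000  +0.022  +0.000  +0.000   +0.059  +0.061  -0.034  -0.015
    129  0.7500   +0.000  +0.022  +0.000  +0.000   +0.057  +0.059  +0.000  +0.000


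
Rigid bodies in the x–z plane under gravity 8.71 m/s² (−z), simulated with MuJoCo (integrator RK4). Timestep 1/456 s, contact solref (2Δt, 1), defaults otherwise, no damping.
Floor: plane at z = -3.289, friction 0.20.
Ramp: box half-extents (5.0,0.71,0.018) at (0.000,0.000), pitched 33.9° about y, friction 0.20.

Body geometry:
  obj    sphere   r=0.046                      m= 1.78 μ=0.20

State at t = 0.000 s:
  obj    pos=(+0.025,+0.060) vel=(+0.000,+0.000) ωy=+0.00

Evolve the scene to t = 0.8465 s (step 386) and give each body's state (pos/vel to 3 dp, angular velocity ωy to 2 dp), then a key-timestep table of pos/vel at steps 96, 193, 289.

State at t = 0.8465 s:
  obj    pos=(+1.057,-0.633) vel=(+2.438,-1.638) ωy=+63.84

Key-timestep trajectory:
   step    t(s)  obj.x    obj.z    obj.vx   obj.vz 
     96  0.2105   +0.089  +0.017  +0.606  -0.408
    193  0.4232   +0.283  -0.113  +1.219  -0.819
    289  0.6338   +0.604  -0.329  +1.825  -1.227


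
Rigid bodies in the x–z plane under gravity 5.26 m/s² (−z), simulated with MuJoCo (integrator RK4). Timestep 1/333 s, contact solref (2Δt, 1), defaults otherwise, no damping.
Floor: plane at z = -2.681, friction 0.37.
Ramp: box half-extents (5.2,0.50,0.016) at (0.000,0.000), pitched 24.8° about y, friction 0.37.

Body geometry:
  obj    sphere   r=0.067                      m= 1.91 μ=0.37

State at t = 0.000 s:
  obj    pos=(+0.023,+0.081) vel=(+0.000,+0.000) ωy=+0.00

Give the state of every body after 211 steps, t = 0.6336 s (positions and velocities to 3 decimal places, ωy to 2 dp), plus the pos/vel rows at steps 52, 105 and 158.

State at t = 0.6336 s:
  obj    pos=(+0.310,-0.052) vel=(+0.907,-0.419) ωy=+14.90

Key-timestep trajectory:
   step    t(s)  obj.x    obj.z    obj.vx   obj.vz 
     52  0.1562   +0.040  +0.073  +0.223  -0.103
    105  0.3153   +0.094  +0.048  +0.451  -0.208
    158  0.4745   +0.184  +0.006  +0.679  -0.314


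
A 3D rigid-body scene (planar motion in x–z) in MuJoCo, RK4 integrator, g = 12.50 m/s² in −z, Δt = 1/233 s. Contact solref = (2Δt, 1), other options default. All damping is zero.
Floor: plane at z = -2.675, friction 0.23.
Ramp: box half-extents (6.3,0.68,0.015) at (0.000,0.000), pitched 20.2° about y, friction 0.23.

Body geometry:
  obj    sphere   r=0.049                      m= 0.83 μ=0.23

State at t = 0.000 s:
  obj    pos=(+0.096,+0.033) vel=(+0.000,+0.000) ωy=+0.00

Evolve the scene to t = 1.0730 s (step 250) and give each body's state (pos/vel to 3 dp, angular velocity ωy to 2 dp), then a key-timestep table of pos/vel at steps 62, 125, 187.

State at t = 1.0730 s:
  obj    pos=(+1.762,-0.580) vel=(+3.105,-1.142) ωy=+67.50

Key-timestep trajectory:
   step    t(s)  obj.x    obj.z    obj.vx   obj.vz 
     62  0.2661   +0.198  -0.005  +0.770  -0.283
    125  0.5365   +0.512  -0.120  +1.552  -0.571
    187  0.8026   +1.028  -0.310  +2.322  -0.854


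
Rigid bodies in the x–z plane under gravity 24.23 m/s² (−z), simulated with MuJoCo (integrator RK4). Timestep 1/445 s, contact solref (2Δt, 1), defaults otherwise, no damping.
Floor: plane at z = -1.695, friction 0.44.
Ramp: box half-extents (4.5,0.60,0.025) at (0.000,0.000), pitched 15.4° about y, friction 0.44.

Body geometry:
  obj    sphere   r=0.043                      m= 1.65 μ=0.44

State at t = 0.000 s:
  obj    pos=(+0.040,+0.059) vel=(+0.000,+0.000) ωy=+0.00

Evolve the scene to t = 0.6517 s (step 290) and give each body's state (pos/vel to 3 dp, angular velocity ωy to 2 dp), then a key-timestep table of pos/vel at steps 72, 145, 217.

State at t = 0.6517 s:
  obj    pos=(+0.981,-0.200) vel=(+2.888,-0.795) ωy=+69.65

Key-timestep trajectory:
   step    t(s)  obj.x    obj.z    obj.vx   obj.vz 
     72  0.1618   +0.098  +0.043  +0.717  -0.197
    145  0.3258   +0.275  -0.005  +1.444  -0.398
    217  0.4876   +0.567  -0.086  +2.161  -0.595


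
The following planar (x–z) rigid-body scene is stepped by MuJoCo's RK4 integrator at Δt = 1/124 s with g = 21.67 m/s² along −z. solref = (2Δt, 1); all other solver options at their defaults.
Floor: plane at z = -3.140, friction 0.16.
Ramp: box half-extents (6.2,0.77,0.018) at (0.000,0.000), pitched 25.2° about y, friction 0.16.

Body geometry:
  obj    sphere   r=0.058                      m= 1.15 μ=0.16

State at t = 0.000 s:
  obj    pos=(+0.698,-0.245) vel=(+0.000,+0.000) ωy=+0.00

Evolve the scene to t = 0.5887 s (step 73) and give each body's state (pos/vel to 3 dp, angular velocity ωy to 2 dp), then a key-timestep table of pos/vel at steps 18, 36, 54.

State at t = 0.5887 s:
  obj    pos=(+1.732,-0.731) vel=(+3.511,-1.652) ωy=+66.84

Key-timestep trajectory:
   step    t(s)  obj.x    obj.z    obj.vx   obj.vz 
     18  0.1452   +0.761  -0.274  +0.866  -0.408
     36  0.2903   +0.950  -0.363  +1.732  -0.815
     54  0.4355   +1.264  -0.511  +2.598  -1.222


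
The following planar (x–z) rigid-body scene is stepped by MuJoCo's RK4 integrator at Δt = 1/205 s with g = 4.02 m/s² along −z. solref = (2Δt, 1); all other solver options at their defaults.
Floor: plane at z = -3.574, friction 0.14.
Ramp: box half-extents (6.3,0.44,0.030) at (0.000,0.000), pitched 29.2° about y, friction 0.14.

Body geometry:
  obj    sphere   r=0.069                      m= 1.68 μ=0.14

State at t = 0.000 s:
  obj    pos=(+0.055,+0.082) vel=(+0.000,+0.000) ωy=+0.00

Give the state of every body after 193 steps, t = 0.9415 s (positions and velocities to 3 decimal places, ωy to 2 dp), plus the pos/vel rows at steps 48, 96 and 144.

State at t = 0.9415 s:
  obj    pos=(+0.626,-0.236) vel=(+1.213,-0.670) ωy=+16.70

Key-timestep trajectory:
   step    t(s)  obj.x    obj.z    obj.vx   obj.vz 
     48  0.2341   +0.091  +0.063  +0.301  -0.175
     96  0.4683   +0.197  +0.003  +0.602  -0.341
    144  0.7024   +0.373  -0.095  +0.904  -0.504


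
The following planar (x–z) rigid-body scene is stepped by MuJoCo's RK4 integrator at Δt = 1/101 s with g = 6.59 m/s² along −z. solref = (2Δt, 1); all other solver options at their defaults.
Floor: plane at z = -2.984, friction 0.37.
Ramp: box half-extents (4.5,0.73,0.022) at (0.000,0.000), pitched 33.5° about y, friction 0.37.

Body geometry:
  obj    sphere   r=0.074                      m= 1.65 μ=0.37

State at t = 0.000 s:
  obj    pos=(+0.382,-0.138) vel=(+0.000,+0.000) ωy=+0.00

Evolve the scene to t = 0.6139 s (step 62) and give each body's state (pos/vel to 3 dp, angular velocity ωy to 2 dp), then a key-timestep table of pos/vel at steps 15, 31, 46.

State at t = 0.6139 s:
  obj    pos=(+0.790,-0.408) vel=(+1.330,-0.880) ωy=+21.54

Key-timestep trajectory:
   step    t(s)  obj.x    obj.z    obj.vx   obj.vz 
     15  0.1485   +0.406  -0.154  +0.322  -0.213
     31  0.3069   +0.484  -0.205  +0.665  -0.440
     46  0.4554   +0.607  -0.287  +0.987  -0.653


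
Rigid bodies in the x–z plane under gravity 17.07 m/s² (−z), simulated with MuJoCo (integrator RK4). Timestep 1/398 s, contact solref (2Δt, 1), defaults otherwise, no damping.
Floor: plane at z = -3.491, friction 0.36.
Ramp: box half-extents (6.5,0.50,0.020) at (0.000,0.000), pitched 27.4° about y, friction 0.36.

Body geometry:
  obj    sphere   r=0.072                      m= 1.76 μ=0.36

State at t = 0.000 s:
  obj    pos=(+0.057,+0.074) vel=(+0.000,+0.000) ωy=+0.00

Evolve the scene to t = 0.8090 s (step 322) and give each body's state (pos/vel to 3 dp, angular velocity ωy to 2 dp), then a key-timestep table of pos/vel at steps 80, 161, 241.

State at t = 0.8090 s:
  obj    pos=(+1.688,-0.771) vel=(+4.031,-2.089) ωy=+63.04

Key-timestep trajectory:
   step    t(s)  obj.x    obj.z    obj.vx   obj.vz 
     80  0.2010   +0.158  +0.022  +1.001  -0.519
    161  0.4045   +0.465  -0.137  +2.015  -1.045
    241  0.6055   +0.970  -0.399  +3.017  -1.564


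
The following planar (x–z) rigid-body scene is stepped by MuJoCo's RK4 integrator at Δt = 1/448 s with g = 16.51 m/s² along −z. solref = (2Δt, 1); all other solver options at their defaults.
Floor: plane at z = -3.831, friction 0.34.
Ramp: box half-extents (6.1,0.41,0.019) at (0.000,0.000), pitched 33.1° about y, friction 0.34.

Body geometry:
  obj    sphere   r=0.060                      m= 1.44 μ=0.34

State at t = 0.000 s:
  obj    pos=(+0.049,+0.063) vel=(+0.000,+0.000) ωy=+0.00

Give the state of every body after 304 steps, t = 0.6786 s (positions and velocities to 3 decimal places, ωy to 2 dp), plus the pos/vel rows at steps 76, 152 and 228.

State at t = 0.6786 s:
  obj    pos=(+1.291,-0.747) vel=(+3.661,-2.387) ωy=+72.82

Key-timestep trajectory:
   step    t(s)  obj.x    obj.z    obj.vx   obj.vz 
     76  0.1696   +0.126  +0.012  +0.915  -0.597
    152  0.3393   +0.359  -0.140  +1.831  -1.193
    228  0.5089   +0.748  -0.393  +2.746  -1.790


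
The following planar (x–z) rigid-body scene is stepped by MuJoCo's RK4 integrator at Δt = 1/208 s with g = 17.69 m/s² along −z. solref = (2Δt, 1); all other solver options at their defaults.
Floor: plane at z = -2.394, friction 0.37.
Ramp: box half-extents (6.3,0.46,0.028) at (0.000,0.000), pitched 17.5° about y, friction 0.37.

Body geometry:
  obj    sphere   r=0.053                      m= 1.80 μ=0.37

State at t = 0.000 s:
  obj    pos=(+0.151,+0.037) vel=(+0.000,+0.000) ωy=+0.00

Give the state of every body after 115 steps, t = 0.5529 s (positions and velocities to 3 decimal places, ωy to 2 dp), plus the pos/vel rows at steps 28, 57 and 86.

State at t = 0.5529 s:
  obj    pos=(+0.705,-0.137) vel=(+2.004,-0.632) ωy=+39.63

Key-timestep trajectory:
   step    t(s)  obj.x    obj.z    obj.vx   obj.vz 
     28  0.1346   +0.184  +0.027  +0.488  -0.154
     57  0.2740   +0.287  -0.006  +0.993  -0.313
     86  0.4135   +0.461  -0.060  +1.498  -0.472


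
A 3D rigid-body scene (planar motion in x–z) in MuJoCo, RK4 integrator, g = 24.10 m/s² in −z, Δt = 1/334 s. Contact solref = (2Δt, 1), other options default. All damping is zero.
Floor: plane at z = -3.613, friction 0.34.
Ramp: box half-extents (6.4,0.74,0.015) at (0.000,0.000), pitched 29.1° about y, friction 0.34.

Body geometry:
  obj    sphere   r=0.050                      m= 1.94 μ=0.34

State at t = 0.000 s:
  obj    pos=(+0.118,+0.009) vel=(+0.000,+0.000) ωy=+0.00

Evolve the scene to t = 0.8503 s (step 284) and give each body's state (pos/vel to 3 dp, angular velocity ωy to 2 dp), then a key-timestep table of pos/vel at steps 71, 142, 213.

State at t = 0.8503 s:
  obj    pos=(+2.762,-1.463) vel=(+6.220,-3.462) ωy=+142.36

Key-timestep trajectory:
   step    t(s)  obj.x    obj.z    obj.vx   obj.vz 
     71  0.2126   +0.283  -0.083  +1.555  -0.866
    142  0.4251   +0.779  -0.359  +3.110  -1.731
    213  0.6377   +1.606  -0.819  +4.665  -2.597


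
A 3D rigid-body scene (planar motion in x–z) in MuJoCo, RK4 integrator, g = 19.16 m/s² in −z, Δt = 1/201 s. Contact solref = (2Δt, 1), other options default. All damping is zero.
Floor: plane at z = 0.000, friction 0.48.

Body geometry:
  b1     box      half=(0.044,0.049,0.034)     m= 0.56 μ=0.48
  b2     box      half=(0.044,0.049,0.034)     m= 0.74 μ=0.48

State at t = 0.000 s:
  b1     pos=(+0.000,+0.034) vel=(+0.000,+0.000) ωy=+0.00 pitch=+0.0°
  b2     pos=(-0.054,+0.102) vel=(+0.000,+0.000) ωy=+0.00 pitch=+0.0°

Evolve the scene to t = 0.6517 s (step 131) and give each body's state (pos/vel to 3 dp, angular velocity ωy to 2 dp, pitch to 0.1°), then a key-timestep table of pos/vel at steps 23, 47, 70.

State at t = 0.6517 s:
  b1     pos=(+0.000,+0.034) vel=(+0.000,+0.000) ωy=+0.00 pitch=+0.0°
  b2     pos=(-0.097,+0.044) vel=(+0.000,+0.000) ωy=+0.00 pitch=-90.0°

Key-timestep trajectory:
   step    t(s)  b1.x    b1.z    b1.vx   b1.vz   b2.x    b2.z    b2.vx   b2.vz 
     23  0.1144   +0.000  +0.034  +0.000  +0.000   -0.075  +0.086  -0.348  -0.476
     47  0.2338   +0.000  +0.034  +0.000  +0.000   -0.114  +0.053  -0.092  +0.038
     70  0.3483   +0.000  +0.034  +0.000  +0.000   -0.096  +0.043  +0.194  -0.001


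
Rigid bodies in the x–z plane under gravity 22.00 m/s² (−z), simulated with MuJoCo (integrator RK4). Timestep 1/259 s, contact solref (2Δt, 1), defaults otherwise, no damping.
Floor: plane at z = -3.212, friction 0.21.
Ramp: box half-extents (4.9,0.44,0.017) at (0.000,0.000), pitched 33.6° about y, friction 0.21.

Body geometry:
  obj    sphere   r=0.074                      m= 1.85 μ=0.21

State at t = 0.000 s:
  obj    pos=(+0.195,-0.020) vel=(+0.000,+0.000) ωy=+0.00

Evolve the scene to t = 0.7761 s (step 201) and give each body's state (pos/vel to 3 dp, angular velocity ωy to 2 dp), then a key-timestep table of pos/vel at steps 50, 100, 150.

State at t = 0.7761 s:
  obj    pos=(+2.377,-1.470) vel=(+5.622,-3.735) ωy=+91.17

Key-timestep trajectory:
   step    t(s)  obj.x    obj.z    obj.vx   obj.vz 
     50  0.1931   +0.330  -0.110  +1.399  -0.929
    100  0.3861   +0.735  -0.379  +2.797  -1.858
    150  0.5792   +1.410  -0.828  +4.195  -2.787


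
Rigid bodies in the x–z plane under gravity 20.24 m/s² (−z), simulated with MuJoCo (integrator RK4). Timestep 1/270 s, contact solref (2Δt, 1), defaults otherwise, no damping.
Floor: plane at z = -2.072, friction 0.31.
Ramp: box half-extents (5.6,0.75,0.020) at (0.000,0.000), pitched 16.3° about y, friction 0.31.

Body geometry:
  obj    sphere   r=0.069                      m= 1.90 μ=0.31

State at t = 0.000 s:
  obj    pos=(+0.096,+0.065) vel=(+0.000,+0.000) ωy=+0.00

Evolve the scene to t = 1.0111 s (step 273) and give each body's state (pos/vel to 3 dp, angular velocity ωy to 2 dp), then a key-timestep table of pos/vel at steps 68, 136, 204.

State at t = 1.0111 s:
  obj    pos=(+2.087,-0.518) vel=(+3.938,-1.152) ωy=+59.45

Key-timestep trajectory:
   step    t(s)  obj.x    obj.z    obj.vx   obj.vz 
     68  0.2519   +0.220  +0.029  +0.981  -0.287
    136  0.5037   +0.590  -0.080  +1.962  -0.574
    204  0.7556   +1.208  -0.260  +2.943  -0.860


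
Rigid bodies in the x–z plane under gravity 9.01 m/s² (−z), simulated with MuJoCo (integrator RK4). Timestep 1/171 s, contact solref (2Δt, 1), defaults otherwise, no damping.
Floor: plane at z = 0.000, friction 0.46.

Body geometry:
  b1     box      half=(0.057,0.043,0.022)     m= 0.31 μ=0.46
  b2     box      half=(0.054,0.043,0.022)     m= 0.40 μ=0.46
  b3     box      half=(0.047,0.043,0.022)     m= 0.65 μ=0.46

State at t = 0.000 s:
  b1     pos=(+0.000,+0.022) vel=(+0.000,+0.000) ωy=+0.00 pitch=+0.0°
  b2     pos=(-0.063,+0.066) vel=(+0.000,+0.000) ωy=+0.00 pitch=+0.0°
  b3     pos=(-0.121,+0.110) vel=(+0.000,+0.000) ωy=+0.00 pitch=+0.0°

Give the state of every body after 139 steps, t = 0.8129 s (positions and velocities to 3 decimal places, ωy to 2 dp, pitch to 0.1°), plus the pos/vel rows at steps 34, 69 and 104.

State at t = 0.8129 s:
  b1     pos=(+0.003,+0.022) vel=(+0.001,+0.000) ωy=+0.00 pitch=+0.0°
  b2     pos=(-0.074,+0.055) vel=(+0.000,+0.000) ωy=+0.02 pitch=-47.4°
  b3     pos=(-0.140,+0.049) vel=(+0.000,+0.000) ωy=+0.01 pitch=-46.7°

Key-timestep trajectory:
   step    t(s)  b1.x    b1.z    b1.vx   b1.vz   b2.x    b2.z    b2.vx   b2.vz   b3.x    b3.z    b3.vx   b3.vz 
     34  0.1988   +0.000  +0.022  +0.000  +0.000   -0.084  +0.057  -0.065  +0.025   -0.145  +0.050  -0.030  +0.041
     69  0.4035   +0.002  +0.022  +0.001  +0.001   -0.075  +0.055  -0.001  +0.000   -0.140  +0.049  -0.001  +0.002
    104  0.6082   +0.002  +0.022  +0.001  +0.000   -0.075  +0.055  +0.000  +0.000   -0.140  +0.049  +0.000  +0.000


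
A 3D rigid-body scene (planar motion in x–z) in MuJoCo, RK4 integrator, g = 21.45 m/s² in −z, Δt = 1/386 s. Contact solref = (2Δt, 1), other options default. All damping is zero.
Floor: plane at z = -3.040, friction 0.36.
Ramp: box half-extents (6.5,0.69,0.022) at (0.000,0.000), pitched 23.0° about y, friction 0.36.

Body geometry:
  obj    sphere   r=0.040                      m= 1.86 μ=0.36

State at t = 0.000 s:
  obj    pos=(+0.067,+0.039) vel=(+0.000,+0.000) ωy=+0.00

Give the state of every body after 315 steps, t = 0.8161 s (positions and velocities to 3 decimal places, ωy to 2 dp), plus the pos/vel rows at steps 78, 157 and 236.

State at t = 0.8161 s:
  obj    pos=(+1.902,-0.740) vel=(+4.497,-1.909) ωy=+122.12

Key-timestep trajectory:
   step    t(s)  obj.x    obj.z    obj.vx   obj.vz 
     78  0.2021   +0.180  -0.009  +1.114  -0.473
    157  0.4067   +0.523  -0.155  +2.241  -0.951
    236  0.6114   +1.097  -0.398  +3.369  -1.430


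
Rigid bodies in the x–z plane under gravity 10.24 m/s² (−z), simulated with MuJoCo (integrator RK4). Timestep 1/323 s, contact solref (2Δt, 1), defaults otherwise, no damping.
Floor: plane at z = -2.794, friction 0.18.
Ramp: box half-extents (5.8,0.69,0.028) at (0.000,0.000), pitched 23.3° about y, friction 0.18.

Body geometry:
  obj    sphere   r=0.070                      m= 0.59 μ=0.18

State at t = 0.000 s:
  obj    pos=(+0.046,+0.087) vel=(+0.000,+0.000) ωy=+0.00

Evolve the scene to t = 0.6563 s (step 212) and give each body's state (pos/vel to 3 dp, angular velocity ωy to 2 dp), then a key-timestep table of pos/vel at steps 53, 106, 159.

State at t = 0.6563 s:
  obj    pos=(+0.618,-0.160) vel=(+1.744,-0.751) ωy=+27.12

Key-timestep trajectory:
   step    t(s)  obj.x    obj.z    obj.vx   obj.vz 
     53  0.1641   +0.082  +0.071  +0.436  -0.188
    106  0.3282   +0.189  +0.025  +0.872  -0.376
    159  0.4923   +0.368  -0.052  +1.308  -0.563


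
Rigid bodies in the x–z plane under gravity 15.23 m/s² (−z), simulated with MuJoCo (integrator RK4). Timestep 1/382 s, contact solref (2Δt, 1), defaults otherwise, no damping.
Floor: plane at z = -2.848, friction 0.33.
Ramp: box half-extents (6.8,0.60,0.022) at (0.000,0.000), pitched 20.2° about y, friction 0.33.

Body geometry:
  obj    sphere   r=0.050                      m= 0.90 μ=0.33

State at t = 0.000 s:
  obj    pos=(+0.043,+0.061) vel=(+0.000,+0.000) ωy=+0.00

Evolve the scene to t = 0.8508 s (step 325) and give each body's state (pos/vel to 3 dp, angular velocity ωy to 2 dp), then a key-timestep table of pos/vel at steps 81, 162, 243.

State at t = 0.8508 s:
  obj    pos=(+1.319,-0.409) vel=(+2.999,-1.104) ωy=+63.91

Key-timestep trajectory:
   step    t(s)  obj.x    obj.z    obj.vx   obj.vz 
     81  0.2120   +0.122  +0.032  +0.748  -0.275
    162  0.4241   +0.360  -0.056  +1.495  -0.550
    243  0.6361   +0.756  -0.202  +2.243  -0.825


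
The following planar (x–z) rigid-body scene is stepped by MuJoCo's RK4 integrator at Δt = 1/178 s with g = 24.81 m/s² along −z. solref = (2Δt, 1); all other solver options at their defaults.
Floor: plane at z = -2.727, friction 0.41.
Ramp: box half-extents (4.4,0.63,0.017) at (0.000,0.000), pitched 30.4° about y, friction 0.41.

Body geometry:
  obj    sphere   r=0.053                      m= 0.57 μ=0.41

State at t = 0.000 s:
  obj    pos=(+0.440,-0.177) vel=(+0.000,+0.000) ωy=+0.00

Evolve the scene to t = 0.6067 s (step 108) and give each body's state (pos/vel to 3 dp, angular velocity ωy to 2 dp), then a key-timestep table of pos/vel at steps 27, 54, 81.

State at t = 0.6067 s:
  obj    pos=(+1.864,-1.012) vel=(+4.693,-2.753) ωy=+102.64

Key-timestep trajectory:
   step    t(s)  obj.x    obj.z    obj.vx   obj.vz 
     27  0.1517   +0.529  -0.229  +1.174  -0.689
     54  0.3034   +0.796  -0.386  +2.347  -1.377
     81  0.4551   +1.241  -0.647  +3.520  -2.065


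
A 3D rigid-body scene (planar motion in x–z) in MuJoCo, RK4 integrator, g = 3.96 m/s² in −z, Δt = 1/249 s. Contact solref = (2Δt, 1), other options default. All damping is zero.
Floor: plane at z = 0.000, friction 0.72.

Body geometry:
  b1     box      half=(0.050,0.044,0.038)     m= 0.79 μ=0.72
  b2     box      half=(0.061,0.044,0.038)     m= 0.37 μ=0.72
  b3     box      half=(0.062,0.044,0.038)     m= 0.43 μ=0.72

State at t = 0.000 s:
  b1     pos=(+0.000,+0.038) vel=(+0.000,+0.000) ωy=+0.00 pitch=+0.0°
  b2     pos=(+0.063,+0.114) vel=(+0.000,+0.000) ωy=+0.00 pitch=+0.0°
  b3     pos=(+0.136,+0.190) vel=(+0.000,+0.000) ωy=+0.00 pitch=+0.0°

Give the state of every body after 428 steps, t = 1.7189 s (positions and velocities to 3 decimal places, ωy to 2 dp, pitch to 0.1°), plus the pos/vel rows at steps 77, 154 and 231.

State at t = 1.7189 s:
  b1     pos=(+0.000,+0.038) vel=(+0.000,+0.000) ωy=+0.00 pitch=+0.0°
  b2     pos=(+0.122,+0.061) vel=(+0.000,+0.000) ωy=+0.00 pitch=+90.0°
  b3     pos=(+0.258,+0.062) vel=(+0.000,+0.000) ωy=+0.00 pitch=+90.0°

Key-timestep trajectory:
   step    t(s)  b1.x    b1.z    b1.vx   b1.vz   b2.x    b2.z    b2.vx   b2.vz   b3.x    b3.z    b3.vx   b3.vz 
     77  0.3092   +0.000  +0.038  +0.000  +0.000   +0.089  +0.088  +0.142  -0.332   +0.200  +0.088  +0.297  -0.836
    154  0.6185   +0.000  +0.038  +0.000  +0.000   +0.122  +0.061  +0.003  +0.006   +0.263  +0.064  +0.130  +0.084
    231  0.9277   +0.000  +0.038  +0.000  +0.000   +0.122  +0.061  +0.000  +0.000   +0.258  +0.062  -0.094  +0.040


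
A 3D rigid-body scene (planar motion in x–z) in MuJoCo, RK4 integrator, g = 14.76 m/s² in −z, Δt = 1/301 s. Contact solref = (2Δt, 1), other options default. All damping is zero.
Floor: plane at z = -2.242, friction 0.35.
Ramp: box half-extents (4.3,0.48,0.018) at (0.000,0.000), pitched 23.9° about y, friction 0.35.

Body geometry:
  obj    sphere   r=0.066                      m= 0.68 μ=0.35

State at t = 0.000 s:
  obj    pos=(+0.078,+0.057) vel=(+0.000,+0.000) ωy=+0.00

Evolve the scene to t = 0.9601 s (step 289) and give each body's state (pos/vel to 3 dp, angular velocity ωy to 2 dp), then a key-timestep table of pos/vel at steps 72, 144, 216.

State at t = 0.9601 s:
  obj    pos=(+1.878,-0.740) vel=(+3.749,-1.662) ωy=+62.13

Key-timestep trajectory:
   step    t(s)  obj.x    obj.z    obj.vx   obj.vz 
     72  0.2392   +0.190  +0.008  +0.934  -0.414
    144  0.4784   +0.525  -0.141  +1.868  -0.828
    216  0.7176   +1.084  -0.388  +2.802  -1.242


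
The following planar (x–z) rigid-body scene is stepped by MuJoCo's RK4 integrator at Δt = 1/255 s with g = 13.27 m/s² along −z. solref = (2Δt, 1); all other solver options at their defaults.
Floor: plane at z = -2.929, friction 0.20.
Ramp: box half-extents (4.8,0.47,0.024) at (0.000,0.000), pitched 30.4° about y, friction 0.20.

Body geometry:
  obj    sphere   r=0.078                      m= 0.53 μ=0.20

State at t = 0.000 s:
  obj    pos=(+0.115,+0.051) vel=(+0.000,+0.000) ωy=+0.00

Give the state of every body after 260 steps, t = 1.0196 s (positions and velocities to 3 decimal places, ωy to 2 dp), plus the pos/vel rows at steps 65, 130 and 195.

State at t = 1.0196 s:
  obj    pos=(+2.266,-1.211) vel=(+4.218,-2.475) ωy=+62.68

Key-timestep trajectory:
   step    t(s)  obj.x    obj.z    obj.vx   obj.vz 
     65  0.2549   +0.249  -0.028  +1.055  -0.619
    130  0.5098   +0.653  -0.265  +2.109  -1.238
    195  0.7647   +1.325  -0.659  +3.164  -1.856


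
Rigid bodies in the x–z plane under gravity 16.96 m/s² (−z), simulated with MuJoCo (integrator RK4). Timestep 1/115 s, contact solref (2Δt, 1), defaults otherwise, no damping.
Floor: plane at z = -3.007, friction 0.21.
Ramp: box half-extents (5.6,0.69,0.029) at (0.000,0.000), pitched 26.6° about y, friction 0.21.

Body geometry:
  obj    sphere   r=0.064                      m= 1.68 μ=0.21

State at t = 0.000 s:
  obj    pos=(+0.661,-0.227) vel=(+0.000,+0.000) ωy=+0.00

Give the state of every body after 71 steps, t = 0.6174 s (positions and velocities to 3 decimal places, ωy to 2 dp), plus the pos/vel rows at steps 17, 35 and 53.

State at t = 0.6174 s:
  obj    pos=(+1.586,-0.690) vel=(+2.995,-1.500) ωy=+52.29

Key-timestep trajectory:
   step    t(s)  obj.x    obj.z    obj.vx   obj.vz 
     17  0.1478   +0.714  -0.254  +0.718  -0.359
     35  0.3043   +0.886  -0.340  +1.477  -0.740
     53  0.4609   +1.176  -0.485  +2.236  -1.120


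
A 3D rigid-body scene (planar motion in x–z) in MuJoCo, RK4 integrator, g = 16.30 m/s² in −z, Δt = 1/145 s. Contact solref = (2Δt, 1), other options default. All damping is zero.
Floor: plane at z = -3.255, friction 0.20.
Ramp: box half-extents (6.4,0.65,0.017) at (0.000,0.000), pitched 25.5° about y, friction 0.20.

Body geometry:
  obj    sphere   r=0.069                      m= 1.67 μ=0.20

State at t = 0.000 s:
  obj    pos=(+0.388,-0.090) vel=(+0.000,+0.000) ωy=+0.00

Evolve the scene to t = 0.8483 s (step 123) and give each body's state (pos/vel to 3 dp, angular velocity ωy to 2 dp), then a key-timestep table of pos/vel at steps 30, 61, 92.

State at t = 0.8483 s:
  obj    pos=(+2.016,-0.866) vel=(+3.838,-1.831) ωy=+61.60

Key-timestep trajectory:
   step    t(s)  obj.x    obj.z    obj.vx   obj.vz 
     30  0.2069   +0.485  -0.136  +0.937  -0.447
     61  0.4207   +0.789  -0.281  +1.904  -0.908
     92  0.6345   +1.299  -0.524  +2.871  -1.369


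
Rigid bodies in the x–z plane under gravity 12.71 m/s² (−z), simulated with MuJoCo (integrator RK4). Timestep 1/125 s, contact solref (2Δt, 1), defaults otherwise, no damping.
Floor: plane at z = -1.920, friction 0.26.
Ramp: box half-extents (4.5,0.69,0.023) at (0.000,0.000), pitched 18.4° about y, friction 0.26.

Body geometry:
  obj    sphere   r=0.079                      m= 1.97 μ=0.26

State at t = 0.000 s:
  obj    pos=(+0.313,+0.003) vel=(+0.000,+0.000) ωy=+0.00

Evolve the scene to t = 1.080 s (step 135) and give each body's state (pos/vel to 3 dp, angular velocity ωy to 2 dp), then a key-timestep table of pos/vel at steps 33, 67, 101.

State at t = 1.080 s:
  obj    pos=(+1.899,-0.524) vel=(+2.937,-0.977) ωy=+39.17

Key-timestep trajectory:
   step    t(s)  obj.x    obj.z    obj.vx   obj.vz 
     33  0.2640   +0.408  -0.028  +0.718  -0.239
     67  0.5360   +0.704  -0.127  +1.458  -0.485
    101  0.8080   +1.201  -0.292  +2.197  -0.731


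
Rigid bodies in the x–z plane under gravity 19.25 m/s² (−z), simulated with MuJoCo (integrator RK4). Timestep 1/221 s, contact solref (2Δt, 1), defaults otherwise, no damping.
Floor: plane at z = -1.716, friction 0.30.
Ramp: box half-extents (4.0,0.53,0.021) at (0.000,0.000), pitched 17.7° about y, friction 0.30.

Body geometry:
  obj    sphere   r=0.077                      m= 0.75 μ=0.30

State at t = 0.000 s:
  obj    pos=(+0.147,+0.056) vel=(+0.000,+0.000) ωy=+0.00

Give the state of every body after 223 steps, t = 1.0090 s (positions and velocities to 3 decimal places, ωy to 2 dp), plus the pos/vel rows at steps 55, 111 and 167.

State at t = 1.0090 s:
  obj    pos=(+2.175,-0.591) vel=(+4.019,-1.283) ωy=+54.78

Key-timestep trajectory:
   step    t(s)  obj.x    obj.z    obj.vx   obj.vz 
     55  0.2489   +0.270  +0.017  +0.991  -0.316
    111  0.5023   +0.649  -0.104  +2.000  -0.638
    167  0.7557   +1.284  -0.307  +3.010  -0.960


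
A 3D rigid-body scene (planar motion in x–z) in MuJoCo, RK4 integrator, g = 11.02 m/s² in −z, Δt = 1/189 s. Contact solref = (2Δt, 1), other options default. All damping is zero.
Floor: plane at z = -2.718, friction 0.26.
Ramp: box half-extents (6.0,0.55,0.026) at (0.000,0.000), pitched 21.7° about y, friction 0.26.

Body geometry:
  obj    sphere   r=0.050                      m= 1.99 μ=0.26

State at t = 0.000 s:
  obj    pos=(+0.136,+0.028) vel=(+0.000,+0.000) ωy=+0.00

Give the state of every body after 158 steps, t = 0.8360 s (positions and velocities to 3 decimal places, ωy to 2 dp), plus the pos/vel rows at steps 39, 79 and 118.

State at t = 0.8360 s:
  obj    pos=(+1.081,-0.348) vel=(+2.261,-0.900) ωy=+48.65

Key-timestep trajectory:
   step    t(s)  obj.x    obj.z    obj.vx   obj.vz 
     39  0.2063   +0.194  +0.005  +0.558  -0.222
     79  0.4180   +0.372  -0.066  +1.130  -0.450
    118  0.6243   +0.663  -0.182  +1.688  -0.672


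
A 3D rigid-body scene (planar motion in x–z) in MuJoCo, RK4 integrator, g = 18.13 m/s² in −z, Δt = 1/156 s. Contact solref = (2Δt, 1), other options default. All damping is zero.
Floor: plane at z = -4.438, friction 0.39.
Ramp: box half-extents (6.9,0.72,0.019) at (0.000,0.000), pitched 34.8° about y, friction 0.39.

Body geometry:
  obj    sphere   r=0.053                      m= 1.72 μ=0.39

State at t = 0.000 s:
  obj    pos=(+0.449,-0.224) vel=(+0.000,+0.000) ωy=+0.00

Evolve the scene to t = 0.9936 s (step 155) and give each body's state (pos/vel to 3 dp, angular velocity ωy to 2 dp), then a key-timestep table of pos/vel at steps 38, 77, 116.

State at t = 0.9936 s:
  obj    pos=(+3.444,-2.306) vel=(+6.029,-4.191) ωy=+138.53

Key-timestep trajectory:
   step    t(s)  obj.x    obj.z    obj.vx   obj.vz 
     38  0.2436   +0.629  -0.350  +1.478  -1.027
     77  0.4936   +1.188  -0.738  +2.995  -2.082
    116  0.7436   +2.127  -1.390  +4.512  -3.136


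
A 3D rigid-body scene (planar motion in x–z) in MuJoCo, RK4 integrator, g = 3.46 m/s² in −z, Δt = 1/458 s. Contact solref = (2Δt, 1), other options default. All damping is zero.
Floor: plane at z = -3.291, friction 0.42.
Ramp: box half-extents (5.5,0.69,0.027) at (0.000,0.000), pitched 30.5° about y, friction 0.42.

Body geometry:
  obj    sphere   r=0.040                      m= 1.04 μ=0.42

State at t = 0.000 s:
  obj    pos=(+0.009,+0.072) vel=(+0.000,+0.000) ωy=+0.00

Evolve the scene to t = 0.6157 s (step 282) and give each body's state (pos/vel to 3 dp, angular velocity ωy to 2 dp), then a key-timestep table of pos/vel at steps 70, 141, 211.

State at t = 0.6157 s:
  obj    pos=(+0.214,-0.048) vel=(+0.665,-0.392) ωy=+19.31

Key-timestep trajectory:
   step    t(s)  obj.x    obj.z    obj.vx   obj.vz 
     70  0.1528   +0.022  +0.065  +0.165  -0.097
    141  0.3079   +0.060  +0.042  +0.333  -0.196
    211  0.4607   +0.124  +0.005  +0.498  -0.293


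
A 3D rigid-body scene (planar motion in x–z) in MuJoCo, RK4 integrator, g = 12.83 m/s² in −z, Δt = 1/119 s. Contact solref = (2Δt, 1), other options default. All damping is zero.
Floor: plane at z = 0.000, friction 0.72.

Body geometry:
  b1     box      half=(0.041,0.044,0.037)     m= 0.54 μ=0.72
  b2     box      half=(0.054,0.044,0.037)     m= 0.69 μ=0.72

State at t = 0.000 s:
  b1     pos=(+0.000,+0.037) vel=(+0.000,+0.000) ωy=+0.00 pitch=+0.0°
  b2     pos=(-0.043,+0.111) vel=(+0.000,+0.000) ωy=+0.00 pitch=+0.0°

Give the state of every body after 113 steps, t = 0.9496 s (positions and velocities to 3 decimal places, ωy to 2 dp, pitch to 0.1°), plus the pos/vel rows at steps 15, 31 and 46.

State at t = 0.9496 s:
  b1     pos=(+0.000,+0.037) vel=(+0.000,+0.000) ωy=+0.00 pitch=+0.0°
  b2     pos=(-0.092,+0.054) vel=(+0.000,+0.000) ωy=+0.00 pitch=-90.0°

Key-timestep trajectory:
   step    t(s)  b1.x    b1.z    b1.vx   b1.vz   b2.x    b2.z    b2.vx   b2.vz 
     15  0.1261   +0.000  +0.037  +0.000  +0.000   -0.046  +0.110  -0.066  -0.009
     31  0.2605   +0.000  +0.037  +0.001  +0.000   -0.068  +0.099  -0.279  -0.280
     46  0.3866   +0.000  +0.037  +0.000  +0.000   -0.095  +0.054  +0.060  +0.038


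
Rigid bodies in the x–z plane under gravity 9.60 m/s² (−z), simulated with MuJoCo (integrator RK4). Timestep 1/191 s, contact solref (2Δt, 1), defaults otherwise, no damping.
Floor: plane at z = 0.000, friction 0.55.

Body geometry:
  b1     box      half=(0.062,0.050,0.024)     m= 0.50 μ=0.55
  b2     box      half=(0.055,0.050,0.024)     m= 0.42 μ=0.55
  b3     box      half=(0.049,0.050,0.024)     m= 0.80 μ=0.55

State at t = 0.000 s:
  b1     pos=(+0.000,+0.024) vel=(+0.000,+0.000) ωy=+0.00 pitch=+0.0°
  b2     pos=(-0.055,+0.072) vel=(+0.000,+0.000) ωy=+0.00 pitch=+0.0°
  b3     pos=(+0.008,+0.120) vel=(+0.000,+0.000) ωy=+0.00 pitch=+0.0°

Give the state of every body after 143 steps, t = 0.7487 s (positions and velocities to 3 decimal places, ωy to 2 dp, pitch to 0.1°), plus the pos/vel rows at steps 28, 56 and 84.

State at t = 0.7487 s:
  b1     pos=(+0.000,+0.024) vel=(+0.000,+0.000) ωy=+0.00 pitch=+0.0°
  b2     pos=(-0.055,+0.072) vel=(+0.000,+0.000) ωy=+0.00 pitch=+0.0°
  b3     pos=(+0.128,+0.024) vel=(+0.000,+0.000) ωy=+0.00 pitch=+180.0°

Key-timestep trajectory:
   step    t(s)  b1.x    b1.z    b1.vx   b1.vz   b2.x    b2.z    b2.vx   b2.vz   b3.x    b3.z    b3.vx   b3.vz 
     28  0.1466   +0.000  +0.024  +0.000  +0.000   -0.055  +0.072  +0.000  +0.000   +0.021  +0.110  +0.168  -0.224
     56  0.2932   +0.000  +0.024  -0.001  +0.000   -0.055  +0.072  -0.001  +0.000   +0.055  +0.098  +0.311  -0.127
     84  0.4398   +0.000  +0.024  +0.000  +0.000   -0.055  +0.072  +0.000  +0.000   +0.107  +0.069  +0.398  -0.649
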